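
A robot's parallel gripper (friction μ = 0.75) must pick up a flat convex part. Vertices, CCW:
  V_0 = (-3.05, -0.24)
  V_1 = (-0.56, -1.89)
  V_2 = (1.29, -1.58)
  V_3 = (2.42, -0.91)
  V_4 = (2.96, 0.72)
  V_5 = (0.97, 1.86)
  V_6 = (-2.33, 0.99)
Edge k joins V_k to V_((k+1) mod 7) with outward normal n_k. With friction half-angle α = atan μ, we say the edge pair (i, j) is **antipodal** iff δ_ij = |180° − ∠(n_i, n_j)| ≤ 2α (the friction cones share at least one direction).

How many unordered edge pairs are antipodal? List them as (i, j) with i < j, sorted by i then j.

count = 10; pairs: (0,4), (0,5), (1,4), (1,5), (1,6), (2,4), (2,5), (2,6), (3,5), (3,6)

α = atan 0.75 = 36.87°;  2α = 73.74°
n_0 = (-0.5524, -0.8336)
n_1 = (+0.1653, -0.9862)
n_2 = (+0.5100, -0.8602)
n_3 = (+0.9493, -0.3145)
n_4 = (+0.4971, +0.8677)
n_5 = (-0.2549, +0.9670)
n_6 = (-0.8630, +0.5052)
  (0,1): δ = 136.96°  ·
  (0,2): δ = 115.80°  ·
  (0,3): δ = 74.80°  ·
  (0,4): δ = 3.72°  ✓
  (0,5): δ = 48.30°  ✓
  (0,6): δ = 93.19°  ·
  (1,2): δ = 158.85°  ·
  (1,3): δ = 117.84°  ·
  (1,4): δ = 39.32°  ✓
  (1,5): δ = 5.26°  ✓
  (1,6): δ = 50.14°  ✓
  (2,3): δ = 138.99°  ·
  (2,4): δ = 60.47°  ✓
  (2,5): δ = 15.90°  ✓
  (2,6): δ = 28.99°  ✓
  (3,4): δ = 101.48°  ·
  (3,5): δ = 56.90°  ✓
  (3,6): δ = 12.01°  ✓
  (4,5): δ = 135.42°  ·
  (4,6): δ = 90.54°  ·
  (5,6): δ = 135.11°  ·
antipodal pairs: 10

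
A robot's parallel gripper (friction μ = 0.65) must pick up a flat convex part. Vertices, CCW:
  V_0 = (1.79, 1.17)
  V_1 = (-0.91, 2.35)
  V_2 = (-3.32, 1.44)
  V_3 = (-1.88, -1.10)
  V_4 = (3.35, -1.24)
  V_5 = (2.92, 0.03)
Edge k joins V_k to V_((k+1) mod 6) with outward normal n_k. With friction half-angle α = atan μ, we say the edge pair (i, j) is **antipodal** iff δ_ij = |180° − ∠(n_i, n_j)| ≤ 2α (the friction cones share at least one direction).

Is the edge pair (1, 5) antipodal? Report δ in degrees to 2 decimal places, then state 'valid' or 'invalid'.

α = atan 0.65 = 33.02°;  2α = 66.05°
edge 1: e_1 = (-2.41, -0.91);  n_1 = (-0.3532, +0.9355)
edge 5: e_5 = (-1.13, +1.14);  n_5 = (+0.7102, +0.7040)
∠(n_1, n_5) = 65.94°
δ = |180° − 65.94°| = 114.06°
114.06° > 2α = 66.05°  →  invalid

δ = 114.06°, invalid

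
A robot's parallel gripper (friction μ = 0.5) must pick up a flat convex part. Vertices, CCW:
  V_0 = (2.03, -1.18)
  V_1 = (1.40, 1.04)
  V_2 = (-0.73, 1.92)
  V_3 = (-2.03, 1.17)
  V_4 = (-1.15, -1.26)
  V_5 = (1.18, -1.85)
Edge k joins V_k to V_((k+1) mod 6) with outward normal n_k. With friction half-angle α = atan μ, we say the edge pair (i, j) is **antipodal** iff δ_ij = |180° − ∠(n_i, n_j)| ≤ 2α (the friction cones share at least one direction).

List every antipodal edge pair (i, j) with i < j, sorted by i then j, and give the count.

count = 5; pairs: (0,3), (1,3), (1,4), (2,4), (2,5)

α = atan 0.5 = 26.57°;  2α = 53.13°
n_0 = (+0.9620, +0.2730)
n_1 = (+0.3818, +0.9242)
n_2 = (-0.4997, +0.8662)
n_3 = (-0.9402, -0.3405)
n_4 = (-0.2455, -0.9694)
n_5 = (+0.6190, -0.7854)
  (0,1): δ = 128.29°  ·
  (0,2): δ = 75.86°  ·
  (0,3): δ = 4.06°  ✓
  (0,4): δ = 59.95°  ·
  (0,5): δ = 112.40°  ·
  (1,2): δ = 127.57°  ·
  (1,3): δ = 47.64°  ✓
  (1,4): δ = 8.24°  ✓
  (1,5): δ = 60.69°  ·
  (2,3): δ = 100.07°  ·
  (2,4): δ = 44.19°  ✓
  (2,5): δ = 8.26°  ✓
  (3,4): δ = 124.12°  ·
  (3,5): δ = 71.66°  ·
  (4,5): δ = 127.54°  ·
antipodal pairs: 5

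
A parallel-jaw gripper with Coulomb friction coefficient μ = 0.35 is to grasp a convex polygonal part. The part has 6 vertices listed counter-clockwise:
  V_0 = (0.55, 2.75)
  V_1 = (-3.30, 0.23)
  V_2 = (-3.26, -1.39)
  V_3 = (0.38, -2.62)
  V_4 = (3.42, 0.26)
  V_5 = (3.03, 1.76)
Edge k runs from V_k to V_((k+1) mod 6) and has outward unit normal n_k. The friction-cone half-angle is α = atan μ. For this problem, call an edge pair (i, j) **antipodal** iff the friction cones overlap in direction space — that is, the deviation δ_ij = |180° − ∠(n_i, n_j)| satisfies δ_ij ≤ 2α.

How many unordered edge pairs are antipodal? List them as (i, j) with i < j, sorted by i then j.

count = 3; pairs: (0,3), (1,4), (2,5)

α = atan 0.35 = 19.29°;  2α = 38.58°
n_0 = (-0.5477, +0.8367)
n_1 = (-0.9997, -0.0247)
n_2 = (-0.3201, -0.9474)
n_3 = (+0.6877, -0.7260)
n_4 = (+0.9678, +0.2516)
n_5 = (+0.3707, +0.9287)
  (0,1): δ = 121.79°  ·
  (0,2): δ = 51.88°  ·
  (0,3): δ = 10.25°  ✓
  (0,4): δ = 71.37°  ·
  (0,5): δ = 125.03°  ·
  (1,2): δ = 110.09°  ·
  (1,3): δ = 47.96°  ·
  (1,4): δ = 13.16°  ✓
  (1,5): δ = 66.82°  ·
  (2,3): δ = 117.88°  ·
  (2,4): δ = 56.76°  ·
  (2,5): δ = 3.09°  ✓
  (3,4): δ = 118.88°  ·
  (3,5): δ = 65.21°  ·
  (4,5): δ = 126.34°  ·
antipodal pairs: 3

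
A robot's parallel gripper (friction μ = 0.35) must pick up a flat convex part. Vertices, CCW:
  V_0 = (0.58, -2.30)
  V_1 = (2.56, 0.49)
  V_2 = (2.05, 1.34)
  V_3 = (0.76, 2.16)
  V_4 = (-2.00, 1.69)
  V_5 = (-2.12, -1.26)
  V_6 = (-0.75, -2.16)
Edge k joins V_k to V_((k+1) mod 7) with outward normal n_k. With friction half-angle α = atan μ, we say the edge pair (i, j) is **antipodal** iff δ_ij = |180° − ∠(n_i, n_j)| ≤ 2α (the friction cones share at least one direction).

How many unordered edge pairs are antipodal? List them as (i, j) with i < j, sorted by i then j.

α = atan 0.35 = 19.29°;  2α = 38.58°
n_0 = (+0.8155, -0.5787)
n_1 = (+0.8575, +0.5145)
n_2 = (+0.5365, +0.8439)
n_3 = (-0.1679, +0.9858)
n_4 = (-0.9992, +0.0406)
n_5 = (-0.5491, -0.8358)
n_6 = (-0.1047, -0.9945)
  (0,1): δ = 113.67°  ·
  (0,2): δ = 87.08°  ·
  (0,3): δ = 44.97°  ·
  (0,4): δ = 33.03°  ✓
  (0,5): δ = 92.06°  ·
  (0,6): δ = 119.35°  ·
  (1,2): δ = 153.41°  ·
  (1,3): δ = 111.30°  ·
  (1,4): δ = 33.29°  ✓
  (1,5): δ = 25.73°  ✓
  (1,6): δ = 53.03°  ·
  (2,3): δ = 137.89°  ·
  (2,4): δ = 59.89°  ·
  (2,5): δ = 0.86°  ✓
  (2,6): δ = 26.43°  ✓
  (3,4): δ = 101.99°  ·
  (3,5): δ = 42.97°  ·
  (3,6): δ = 15.67°  ✓
  (4,5): δ = 120.97°  ·
  (4,6): δ = 93.68°  ·
  (5,6): δ = 152.71°  ·
antipodal pairs: 6

count = 6; pairs: (0,4), (1,4), (1,5), (2,5), (2,6), (3,6)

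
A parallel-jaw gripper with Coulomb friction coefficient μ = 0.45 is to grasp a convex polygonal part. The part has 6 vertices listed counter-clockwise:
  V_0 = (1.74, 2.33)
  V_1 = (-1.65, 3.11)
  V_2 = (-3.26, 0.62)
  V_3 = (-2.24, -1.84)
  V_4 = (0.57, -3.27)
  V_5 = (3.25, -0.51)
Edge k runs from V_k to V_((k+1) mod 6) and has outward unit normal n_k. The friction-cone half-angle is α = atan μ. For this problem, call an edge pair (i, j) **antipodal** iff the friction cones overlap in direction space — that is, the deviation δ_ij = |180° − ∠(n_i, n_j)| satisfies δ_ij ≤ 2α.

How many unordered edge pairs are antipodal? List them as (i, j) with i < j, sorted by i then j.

α = atan 0.45 = 24.23°;  2α = 48.46°
n_0 = (+0.2242, +0.9745)
n_1 = (-0.8398, +0.5430)
n_2 = (-0.9237, -0.3830)
n_3 = (-0.4535, -0.8912)
n_4 = (+0.7174, -0.6966)
n_5 = (+0.8830, +0.4695)
  (0,1): δ = 109.93°  ·
  (0,2): δ = 54.52°  ·
  (0,3): δ = 14.01°  ✓
  (0,4): δ = 58.80°  ·
  (0,5): δ = 130.96°  ·
  (1,2): δ = 124.59°  ·
  (1,3): δ = 84.09°  ·
  (1,4): δ = 11.27°  ✓
  (1,5): δ = 60.89°  ·
  (2,3): δ = 139.49°  ·
  (2,4): δ = 66.68°  ·
  (2,5): δ = 5.48°  ✓
  (3,4): δ = 107.19°  ·
  (3,5): δ = 35.03°  ✓
  (4,5): δ = 107.84°  ·
antipodal pairs: 4

count = 4; pairs: (0,3), (1,4), (2,5), (3,5)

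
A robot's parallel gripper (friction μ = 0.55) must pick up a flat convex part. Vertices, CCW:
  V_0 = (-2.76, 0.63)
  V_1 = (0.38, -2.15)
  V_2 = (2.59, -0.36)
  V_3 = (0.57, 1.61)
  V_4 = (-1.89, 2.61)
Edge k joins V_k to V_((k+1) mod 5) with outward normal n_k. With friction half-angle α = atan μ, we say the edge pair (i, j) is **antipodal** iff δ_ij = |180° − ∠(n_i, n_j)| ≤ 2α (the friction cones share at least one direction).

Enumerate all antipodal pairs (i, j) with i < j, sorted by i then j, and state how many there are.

count = 3; pairs: (0,2), (0,3), (1,4)

α = atan 0.55 = 28.81°;  2α = 57.62°
n_0 = (-0.6629, -0.7487)
n_1 = (+0.6294, -0.7771)
n_2 = (+0.6982, +0.7159)
n_3 = (+0.3766, +0.9264)
n_4 = (-0.9155, +0.4023)
  (0,1): δ = 99.47°  ·
  (0,2): δ = 2.76°  ✓
  (0,3): δ = 19.40°  ✓
  (0,4): δ = 107.80°  ·
  (1,2): δ = 83.29°  ·
  (1,3): δ = 61.13°  ·
  (1,4): δ = 27.27°  ✓
  (2,3): δ = 157.84°  ·
  (2,4): δ = 69.44°  ·
  (3,4): δ = 91.60°  ·
antipodal pairs: 3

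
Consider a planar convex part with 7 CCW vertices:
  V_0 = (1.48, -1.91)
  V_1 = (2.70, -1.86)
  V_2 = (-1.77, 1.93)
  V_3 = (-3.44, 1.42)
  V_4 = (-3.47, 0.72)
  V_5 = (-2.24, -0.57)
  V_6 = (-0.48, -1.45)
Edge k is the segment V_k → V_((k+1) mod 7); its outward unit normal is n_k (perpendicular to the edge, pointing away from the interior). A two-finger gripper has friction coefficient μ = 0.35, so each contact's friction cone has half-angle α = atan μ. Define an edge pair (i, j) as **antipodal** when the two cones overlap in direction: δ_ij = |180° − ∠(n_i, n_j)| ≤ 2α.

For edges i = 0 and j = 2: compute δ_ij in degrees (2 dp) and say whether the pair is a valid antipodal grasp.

α = atan 0.35 = 19.29°;  2α = 38.58°
edge 0: e_0 = (+1.22, +0.05);  n_0 = (+0.0409, -0.9992)
edge 2: e_2 = (-1.67, -0.51);  n_2 = (-0.2921, +0.9564)
∠(n_0, n_2) = 165.36°
δ = |180° − 165.36°| = 14.64°
14.64° ≤ 2α = 38.58°  →  valid

δ = 14.64°, valid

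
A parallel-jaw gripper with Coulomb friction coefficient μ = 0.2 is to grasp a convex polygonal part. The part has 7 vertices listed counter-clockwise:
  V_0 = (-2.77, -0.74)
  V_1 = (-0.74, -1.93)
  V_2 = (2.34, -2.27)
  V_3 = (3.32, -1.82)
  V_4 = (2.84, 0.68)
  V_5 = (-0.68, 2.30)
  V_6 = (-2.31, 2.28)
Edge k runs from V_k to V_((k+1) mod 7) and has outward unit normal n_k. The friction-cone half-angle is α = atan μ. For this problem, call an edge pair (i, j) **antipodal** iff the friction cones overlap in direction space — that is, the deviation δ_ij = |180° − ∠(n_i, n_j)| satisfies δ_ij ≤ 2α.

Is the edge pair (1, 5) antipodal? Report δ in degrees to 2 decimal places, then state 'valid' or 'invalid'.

α = atan 0.2 = 11.31°;  2α = 22.62°
edge 1: e_1 = (+3.08, -0.34);  n_1 = (-0.1097, -0.9940)
edge 5: e_5 = (-1.63, -0.02);  n_5 = (-0.0123, +0.9999)
∠(n_1, n_5) = 173.00°
δ = |180° − 173.00°| = 7.00°
7.00° ≤ 2α = 22.62°  →  valid

δ = 7.00°, valid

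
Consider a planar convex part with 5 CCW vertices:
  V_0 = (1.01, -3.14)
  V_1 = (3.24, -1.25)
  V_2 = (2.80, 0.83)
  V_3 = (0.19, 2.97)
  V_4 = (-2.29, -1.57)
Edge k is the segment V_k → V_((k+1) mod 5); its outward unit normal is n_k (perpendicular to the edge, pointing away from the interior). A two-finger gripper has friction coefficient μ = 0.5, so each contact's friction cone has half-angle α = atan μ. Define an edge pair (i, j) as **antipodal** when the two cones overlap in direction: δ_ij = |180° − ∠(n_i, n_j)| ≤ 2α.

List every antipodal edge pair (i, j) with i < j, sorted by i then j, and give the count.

count = 4; pairs: (0,3), (1,3), (1,4), (2,4)

α = atan 0.5 = 26.57°;  2α = 53.13°
n_0 = (+0.6466, -0.7629)
n_1 = (+0.9783, +0.2070)
n_2 = (+0.6340, +0.7733)
n_3 = (-0.8776, +0.4794)
n_4 = (-0.4296, -0.9030)
  (0,1): δ = 118.34°  ·
  (0,2): δ = 79.63°  ·
  (0,3): δ = 21.07°  ✓
  (0,4): δ = 114.27°  ·
  (1,2): δ = 141.29°  ·
  (1,3): δ = 40.59°  ✓
  (1,4): δ = 52.61°  ✓
  (2,3): δ = 79.30°  ·
  (2,4): δ = 13.91°  ✓
  (3,4): δ = 86.80°  ·
antipodal pairs: 4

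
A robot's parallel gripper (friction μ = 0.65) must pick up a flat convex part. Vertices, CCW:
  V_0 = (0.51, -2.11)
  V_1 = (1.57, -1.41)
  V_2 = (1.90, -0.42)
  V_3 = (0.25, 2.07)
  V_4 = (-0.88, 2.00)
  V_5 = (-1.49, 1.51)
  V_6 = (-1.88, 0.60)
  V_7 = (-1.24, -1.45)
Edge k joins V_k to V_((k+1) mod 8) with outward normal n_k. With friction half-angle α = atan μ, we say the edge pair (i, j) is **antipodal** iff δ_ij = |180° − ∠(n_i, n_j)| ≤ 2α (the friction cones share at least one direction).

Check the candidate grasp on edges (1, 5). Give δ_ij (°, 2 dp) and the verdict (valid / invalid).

α = atan 0.65 = 33.02°;  2α = 66.05°
edge 1: e_1 = (+0.33, +0.99);  n_1 = (+0.9487, -0.3162)
edge 5: e_5 = (-0.39, -0.91);  n_5 = (-0.9191, +0.3939)
∠(n_1, n_5) = 175.24°
δ = |180° − 175.24°| = 4.76°
4.76° ≤ 2α = 66.05°  →  valid

δ = 4.76°, valid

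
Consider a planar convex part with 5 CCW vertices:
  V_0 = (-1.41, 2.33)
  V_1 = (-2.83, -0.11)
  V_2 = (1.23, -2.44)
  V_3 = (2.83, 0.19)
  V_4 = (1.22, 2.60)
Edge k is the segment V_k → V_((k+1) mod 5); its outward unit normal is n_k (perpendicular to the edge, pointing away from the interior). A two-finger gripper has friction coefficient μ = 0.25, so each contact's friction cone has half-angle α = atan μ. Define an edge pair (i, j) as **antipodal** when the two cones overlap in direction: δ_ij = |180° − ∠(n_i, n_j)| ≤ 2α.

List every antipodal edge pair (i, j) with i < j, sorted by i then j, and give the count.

α = atan 0.25 = 14.04°;  2α = 28.07°
n_0 = (-0.8643, +0.5030)
n_1 = (-0.4977, -0.8673)
n_2 = (+0.8543, -0.5197)
n_3 = (+0.8315, +0.5555)
n_4 = (-0.1021, +0.9948)
  (0,1): δ = 89.65°  ·
  (0,2): δ = 1.12°  ✓
  (0,3): δ = 63.94°  ·
  (0,4): δ = 126.06°  ·
  (1,2): δ = 91.46°  ·
  (1,3): δ = 26.40°  ✓
  (1,4): δ = 35.71°  ·
  (2,3): δ = 114.94°  ·
  (2,4): δ = 52.82°  ·
  (3,4): δ = 117.88°  ·
antipodal pairs: 2

count = 2; pairs: (0,2), (1,3)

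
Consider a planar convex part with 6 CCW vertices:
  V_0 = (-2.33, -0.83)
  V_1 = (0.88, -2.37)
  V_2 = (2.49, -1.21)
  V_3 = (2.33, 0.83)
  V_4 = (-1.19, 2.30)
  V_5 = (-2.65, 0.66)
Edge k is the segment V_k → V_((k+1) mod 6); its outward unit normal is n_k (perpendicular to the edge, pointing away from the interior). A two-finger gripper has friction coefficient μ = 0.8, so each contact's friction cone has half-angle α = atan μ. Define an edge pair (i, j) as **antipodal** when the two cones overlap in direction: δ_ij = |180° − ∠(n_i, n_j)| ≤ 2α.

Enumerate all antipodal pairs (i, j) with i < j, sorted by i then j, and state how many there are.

α = atan 0.8 = 38.66°;  2α = 77.32°
n_0 = (-0.4325, -0.9016)
n_1 = (+0.5846, -0.8113)
n_2 = (+0.9969, +0.0782)
n_3 = (+0.3854, +0.9228)
n_4 = (-0.7469, +0.6649)
n_5 = (-0.9777, -0.2100)
  (0,1): δ = 118.60°  ·
  (0,2): δ = 59.89°  ✓
  (0,3): δ = 2.96°  ✓
  (0,4): δ = 73.95°  ✓
  (0,5): δ = 127.75°  ·
  (1,2): δ = 121.29°  ·
  (1,3): δ = 58.44°  ✓
  (1,4): δ = 12.55°  ✓
  (1,5): δ = 66.35°  ✓
  (2,3): δ = 117.15°  ·
  (2,4): δ = 46.16°  ✓
  (2,5): δ = 7.64°  ✓
  (3,4): δ = 109.01°  ·
  (3,5): δ = 55.21°  ✓
  (4,5): δ = 126.20°  ·
antipodal pairs: 9

count = 9; pairs: (0,2), (0,3), (0,4), (1,3), (1,4), (1,5), (2,4), (2,5), (3,5)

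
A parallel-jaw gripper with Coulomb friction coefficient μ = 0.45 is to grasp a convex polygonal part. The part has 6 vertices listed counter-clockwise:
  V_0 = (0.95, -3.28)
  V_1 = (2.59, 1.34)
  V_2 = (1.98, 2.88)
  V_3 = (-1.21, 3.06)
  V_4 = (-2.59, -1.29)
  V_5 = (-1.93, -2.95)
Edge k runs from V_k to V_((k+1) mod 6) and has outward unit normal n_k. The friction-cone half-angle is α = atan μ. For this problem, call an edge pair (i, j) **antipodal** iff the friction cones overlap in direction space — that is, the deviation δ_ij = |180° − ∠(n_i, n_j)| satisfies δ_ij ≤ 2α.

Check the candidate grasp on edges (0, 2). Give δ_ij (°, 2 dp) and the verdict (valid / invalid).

α = atan 0.45 = 24.23°;  2α = 48.46°
edge 0: e_0 = (+1.64, +4.62);  n_0 = (+0.9424, -0.3345)
edge 2: e_2 = (-3.19, +0.18);  n_2 = (+0.0563, +0.9984)
∠(n_0, n_2) = 106.31°
δ = |180° − 106.31°| = 73.69°
73.69° > 2α = 48.46°  →  invalid

δ = 73.69°, invalid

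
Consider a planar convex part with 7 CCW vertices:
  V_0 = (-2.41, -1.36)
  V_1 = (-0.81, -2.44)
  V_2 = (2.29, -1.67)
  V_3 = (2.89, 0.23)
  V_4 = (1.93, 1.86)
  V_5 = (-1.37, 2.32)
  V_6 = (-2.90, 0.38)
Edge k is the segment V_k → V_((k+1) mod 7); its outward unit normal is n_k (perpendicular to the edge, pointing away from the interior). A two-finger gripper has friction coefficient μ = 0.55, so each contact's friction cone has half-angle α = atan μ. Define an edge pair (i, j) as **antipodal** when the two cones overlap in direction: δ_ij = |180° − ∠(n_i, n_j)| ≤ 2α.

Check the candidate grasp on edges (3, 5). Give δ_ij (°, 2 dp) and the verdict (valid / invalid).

α = atan 0.55 = 28.81°;  2α = 57.62°
edge 3: e_3 = (-0.96, +1.63);  n_3 = (+0.8617, +0.5075)
edge 5: e_5 = (-1.53, -1.94);  n_5 = (-0.7852, +0.6193)
∠(n_3, n_5) = 111.24°
δ = |180° − 111.24°| = 68.76°
68.76° > 2α = 57.62°  →  invalid

δ = 68.76°, invalid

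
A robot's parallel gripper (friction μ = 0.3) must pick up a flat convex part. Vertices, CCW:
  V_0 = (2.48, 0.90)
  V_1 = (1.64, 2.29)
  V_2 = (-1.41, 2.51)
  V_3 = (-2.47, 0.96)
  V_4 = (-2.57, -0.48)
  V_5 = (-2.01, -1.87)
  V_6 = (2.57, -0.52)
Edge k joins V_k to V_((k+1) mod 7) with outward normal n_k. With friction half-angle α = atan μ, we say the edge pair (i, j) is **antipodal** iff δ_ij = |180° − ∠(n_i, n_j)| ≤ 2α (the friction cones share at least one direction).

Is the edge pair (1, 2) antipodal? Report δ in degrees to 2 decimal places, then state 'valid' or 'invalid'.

δ = 120.24°, invalid

α = atan 0.3 = 16.70°;  2α = 33.40°
edge 1: e_1 = (-3.05, +0.22);  n_1 = (+0.0719, +0.9974)
edge 2: e_2 = (-1.06, -1.55);  n_2 = (-0.8254, +0.5645)
∠(n_1, n_2) = 59.76°
δ = |180° − 59.76°| = 120.24°
120.24° > 2α = 33.40°  →  invalid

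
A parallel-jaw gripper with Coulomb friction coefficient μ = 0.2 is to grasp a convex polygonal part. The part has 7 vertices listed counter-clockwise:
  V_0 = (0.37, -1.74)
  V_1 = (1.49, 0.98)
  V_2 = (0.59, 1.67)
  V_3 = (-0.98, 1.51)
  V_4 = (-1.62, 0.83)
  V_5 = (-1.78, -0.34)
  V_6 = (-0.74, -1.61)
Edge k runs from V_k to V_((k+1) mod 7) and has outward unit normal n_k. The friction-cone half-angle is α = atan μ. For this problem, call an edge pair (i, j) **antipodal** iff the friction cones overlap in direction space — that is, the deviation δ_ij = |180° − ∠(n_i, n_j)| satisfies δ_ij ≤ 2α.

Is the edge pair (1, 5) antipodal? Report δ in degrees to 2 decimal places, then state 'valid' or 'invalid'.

α = atan 0.2 = 11.31°;  2α = 22.62°
edge 1: e_1 = (-0.90, +0.69);  n_1 = (+0.6084, +0.7936)
edge 5: e_5 = (+1.04, -1.27);  n_5 = (-0.7737, -0.6336)
∠(n_1, n_5) = 166.79°
δ = |180° − 166.79°| = 13.21°
13.21° ≤ 2α = 22.62°  →  valid

δ = 13.21°, valid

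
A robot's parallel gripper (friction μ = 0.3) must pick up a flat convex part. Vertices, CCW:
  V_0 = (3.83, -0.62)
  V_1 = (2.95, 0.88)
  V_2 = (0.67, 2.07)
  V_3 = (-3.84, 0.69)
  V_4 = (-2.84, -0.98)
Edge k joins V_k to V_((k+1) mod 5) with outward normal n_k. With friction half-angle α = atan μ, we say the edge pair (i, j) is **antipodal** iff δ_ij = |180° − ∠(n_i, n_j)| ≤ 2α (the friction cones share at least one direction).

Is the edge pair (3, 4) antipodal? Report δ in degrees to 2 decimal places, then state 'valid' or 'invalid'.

δ = 117.82°, invalid

α = atan 0.3 = 16.70°;  2α = 33.40°
edge 3: e_3 = (+1.00, -1.67);  n_3 = (-0.8579, -0.5137)
edge 4: e_4 = (+6.67, +0.36);  n_4 = (+0.0539, -0.9985)
∠(n_3, n_4) = 62.18°
δ = |180° − 62.18°| = 117.82°
117.82° > 2α = 33.40°  →  invalid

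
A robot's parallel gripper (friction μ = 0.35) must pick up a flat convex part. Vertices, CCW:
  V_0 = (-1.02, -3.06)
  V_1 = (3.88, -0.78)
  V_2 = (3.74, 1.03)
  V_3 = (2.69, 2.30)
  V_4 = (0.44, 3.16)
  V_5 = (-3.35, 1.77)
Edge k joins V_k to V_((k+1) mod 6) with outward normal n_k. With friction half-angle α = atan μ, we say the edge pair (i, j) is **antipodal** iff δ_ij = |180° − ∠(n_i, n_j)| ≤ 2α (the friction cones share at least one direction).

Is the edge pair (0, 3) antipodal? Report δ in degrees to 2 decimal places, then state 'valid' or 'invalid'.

α = atan 0.35 = 19.29°;  2α = 38.58°
edge 0: e_0 = (+4.90, +2.28);  n_0 = (+0.4219, -0.9067)
edge 3: e_3 = (-2.25, +0.86);  n_3 = (+0.3570, +0.9341)
∠(n_0, n_3) = 134.13°
δ = |180° − 134.13°| = 45.87°
45.87° > 2α = 38.58°  →  invalid

δ = 45.87°, invalid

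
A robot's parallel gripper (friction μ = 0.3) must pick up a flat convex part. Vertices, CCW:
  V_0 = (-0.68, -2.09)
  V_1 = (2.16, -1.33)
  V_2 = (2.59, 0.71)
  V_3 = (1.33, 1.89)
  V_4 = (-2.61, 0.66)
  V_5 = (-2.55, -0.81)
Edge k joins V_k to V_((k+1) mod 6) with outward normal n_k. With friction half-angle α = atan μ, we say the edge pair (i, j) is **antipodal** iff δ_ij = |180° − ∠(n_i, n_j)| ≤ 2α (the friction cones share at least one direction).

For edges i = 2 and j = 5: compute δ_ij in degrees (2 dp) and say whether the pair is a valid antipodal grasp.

δ = 8.73°, valid

α = atan 0.3 = 16.70°;  2α = 33.40°
edge 2: e_2 = (-1.26, +1.18);  n_2 = (+0.6836, +0.7299)
edge 5: e_5 = (+1.87, -1.28);  n_5 = (-0.5648, -0.8252)
∠(n_2, n_5) = 171.27°
δ = |180° − 171.27°| = 8.73°
8.73° ≤ 2α = 33.40°  →  valid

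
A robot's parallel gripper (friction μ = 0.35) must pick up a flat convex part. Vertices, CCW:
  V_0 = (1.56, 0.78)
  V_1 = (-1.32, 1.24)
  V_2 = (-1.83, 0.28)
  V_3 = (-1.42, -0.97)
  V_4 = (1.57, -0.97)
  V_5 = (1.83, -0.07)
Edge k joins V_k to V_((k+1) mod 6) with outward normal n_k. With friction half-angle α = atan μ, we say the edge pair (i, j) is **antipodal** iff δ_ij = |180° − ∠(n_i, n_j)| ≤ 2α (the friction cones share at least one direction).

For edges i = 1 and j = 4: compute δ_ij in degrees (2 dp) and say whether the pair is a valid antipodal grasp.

α = atan 0.35 = 19.29°;  2α = 38.58°
edge 1: e_1 = (-0.51, -0.96);  n_1 = (-0.8831, +0.4692)
edge 4: e_4 = (+0.26, +0.90);  n_4 = (+0.9607, -0.2775)
∠(n_1, n_4) = 168.13°
δ = |180° − 168.13°| = 11.87°
11.87° ≤ 2α = 38.58°  →  valid

δ = 11.87°, valid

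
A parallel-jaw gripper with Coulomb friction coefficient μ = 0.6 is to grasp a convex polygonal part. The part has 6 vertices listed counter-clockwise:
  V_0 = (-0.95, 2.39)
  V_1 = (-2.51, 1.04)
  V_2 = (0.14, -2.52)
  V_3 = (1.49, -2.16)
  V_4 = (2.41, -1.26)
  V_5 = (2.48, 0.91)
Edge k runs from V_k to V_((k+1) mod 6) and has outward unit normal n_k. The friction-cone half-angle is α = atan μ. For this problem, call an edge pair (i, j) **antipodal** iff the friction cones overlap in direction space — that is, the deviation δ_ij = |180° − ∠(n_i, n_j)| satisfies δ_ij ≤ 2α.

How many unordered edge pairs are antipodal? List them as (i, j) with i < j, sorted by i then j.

α = atan 0.6 = 30.96°;  2α = 61.93°
n_0 = (-0.6544, +0.7562)
n_1 = (-0.8022, -0.5971)
n_2 = (+0.2577, -0.9662)
n_3 = (+0.6993, -0.7148)
n_4 = (+0.9995, -0.0322)
n_5 = (+0.3962, +0.9182)
  (0,1): δ = 94.21°  ·
  (0,2): δ = 25.94°  ✓
  (0,3): δ = 3.50°  ✓
  (0,4): δ = 47.28°  ✓
  (0,5): δ = 115.79°  ·
  (1,2): δ = 111.73°  ·
  (1,3): δ = 82.29°  ·
  (1,4): δ = 38.51°  ✓
  (1,5): δ = 30.00°  ✓
  (2,3): δ = 150.56°  ·
  (2,4): δ = 106.78°  ·
  (2,5): δ = 38.27°  ✓
  (3,4): δ = 136.22°  ·
  (3,5): δ = 67.71°  ·
  (4,5): δ = 111.49°  ·
antipodal pairs: 6

count = 6; pairs: (0,2), (0,3), (0,4), (1,4), (1,5), (2,5)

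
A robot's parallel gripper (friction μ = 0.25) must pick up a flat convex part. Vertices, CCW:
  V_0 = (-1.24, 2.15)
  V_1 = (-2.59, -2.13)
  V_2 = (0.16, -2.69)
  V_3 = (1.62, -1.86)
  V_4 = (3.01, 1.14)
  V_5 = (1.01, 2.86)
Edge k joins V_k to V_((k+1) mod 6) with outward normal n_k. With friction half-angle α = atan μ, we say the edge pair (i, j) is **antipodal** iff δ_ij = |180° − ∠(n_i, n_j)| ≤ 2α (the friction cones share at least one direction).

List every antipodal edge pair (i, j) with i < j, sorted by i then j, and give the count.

α = atan 0.25 = 14.04°;  2α = 28.07°
n_0 = (-0.9537, +0.3008)
n_1 = (-0.1995, -0.9799)
n_2 = (+0.4942, -0.8693)
n_3 = (+0.9073, -0.4204)
n_4 = (+0.6520, +0.7582)
n_5 = (-0.3009, +0.9536)
  (0,1): δ = 84.00°  ·
  (0,2): δ = 42.88°  ·
  (0,3): δ = 7.35°  ✓
  (0,4): δ = 66.81°  ·
  (0,5): δ = 125.02°  ·
  (1,2): δ = 138.87°  ·
  (1,3): δ = 103.35°  ·
  (1,4): δ = 29.19°  ·
  (1,5): δ = 29.02°  ·
  (2,3): δ = 144.48°  ·
  (2,4): δ = 70.31°  ·
  (2,5): δ = 12.10°  ✓
  (3,4): δ = 105.84°  ·
  (3,5): δ = 47.63°  ·
  (4,5): δ = 121.79°  ·
antipodal pairs: 2

count = 2; pairs: (0,3), (2,5)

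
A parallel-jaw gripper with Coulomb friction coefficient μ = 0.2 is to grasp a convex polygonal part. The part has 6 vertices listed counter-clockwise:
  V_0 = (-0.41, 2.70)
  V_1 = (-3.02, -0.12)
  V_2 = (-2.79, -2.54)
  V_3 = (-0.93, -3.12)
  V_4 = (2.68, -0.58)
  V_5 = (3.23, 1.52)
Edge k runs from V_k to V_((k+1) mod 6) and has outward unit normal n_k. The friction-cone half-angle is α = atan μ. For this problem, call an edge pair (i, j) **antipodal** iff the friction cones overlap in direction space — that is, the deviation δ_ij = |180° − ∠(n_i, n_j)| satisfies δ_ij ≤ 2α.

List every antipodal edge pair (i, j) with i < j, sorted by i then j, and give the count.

count = 3; pairs: (0,3), (1,4), (2,5)

α = atan 0.2 = 11.31°;  2α = 22.62°
n_0 = (-0.7339, +0.6793)
n_1 = (-0.9955, -0.0946)
n_2 = (-0.2977, -0.9547)
n_3 = (+0.5754, -0.8178)
n_4 = (+0.9674, -0.2534)
n_5 = (+0.3084, +0.9513)
  (0,1): δ = 131.79°  ·
  (0,2): δ = 64.53°  ·
  (0,3): δ = 12.08°  ✓
  (0,4): δ = 28.11°  ·
  (0,5): δ = 114.82°  ·
  (1,2): δ = 112.75°  ·
  (1,3): δ = 60.30°  ·
  (1,4): δ = 20.11°  ✓
  (1,5): δ = 66.61°  ·
  (2,3): δ = 127.55°  ·
  (2,4): δ = 87.36°  ·
  (2,5): δ = 0.64°  ✓
  (3,4): δ = 139.81°  ·
  (3,5): δ = 53.09°  ·
  (4,5): δ = 93.29°  ·
antipodal pairs: 3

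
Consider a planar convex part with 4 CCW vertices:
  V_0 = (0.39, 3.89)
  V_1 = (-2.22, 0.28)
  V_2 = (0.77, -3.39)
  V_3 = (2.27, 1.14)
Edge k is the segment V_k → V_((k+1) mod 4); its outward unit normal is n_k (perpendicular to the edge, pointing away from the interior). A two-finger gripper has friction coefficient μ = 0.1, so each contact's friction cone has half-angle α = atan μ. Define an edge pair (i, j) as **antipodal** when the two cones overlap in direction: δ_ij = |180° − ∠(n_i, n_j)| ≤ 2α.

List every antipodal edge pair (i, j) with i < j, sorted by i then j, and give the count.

α = atan 0.1 = 5.71°;  2α = 11.42°
n_0 = (-0.8104, +0.5859)
n_1 = (-0.7753, -0.6316)
n_2 = (+0.9493, -0.3143)
n_3 = (+0.8255, +0.5644)
  (0,1): δ = 104.96°  ·
  (0,2): δ = 17.55°  ·
  (0,3): δ = 70.22°  ·
  (1,2): δ = 57.49°  ·
  (1,3): δ = 4.81°  ✓
  (2,3): δ = 127.32°  ·
antipodal pairs: 1

count = 1; pairs: (1,3)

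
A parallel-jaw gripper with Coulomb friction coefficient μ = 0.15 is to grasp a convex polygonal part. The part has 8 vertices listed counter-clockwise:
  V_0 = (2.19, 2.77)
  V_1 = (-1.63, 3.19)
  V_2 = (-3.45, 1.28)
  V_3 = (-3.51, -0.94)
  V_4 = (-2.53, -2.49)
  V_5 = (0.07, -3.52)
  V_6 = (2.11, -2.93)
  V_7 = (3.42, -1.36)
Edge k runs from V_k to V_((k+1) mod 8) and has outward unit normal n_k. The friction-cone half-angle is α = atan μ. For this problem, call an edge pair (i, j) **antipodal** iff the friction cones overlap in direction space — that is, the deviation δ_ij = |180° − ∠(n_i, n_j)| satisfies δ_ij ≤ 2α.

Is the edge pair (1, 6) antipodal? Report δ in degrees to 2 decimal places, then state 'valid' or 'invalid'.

δ = 3.78°, valid

α = atan 0.15 = 8.53°;  2α = 17.06°
edge 1: e_1 = (-1.82, -1.91);  n_1 = (-0.7240, +0.6898)
edge 6: e_6 = (+1.31, +1.57);  n_6 = (+0.7678, -0.6407)
∠(n_1, n_6) = 176.22°
δ = |180° − 176.22°| = 3.78°
3.78° ≤ 2α = 17.06°  →  valid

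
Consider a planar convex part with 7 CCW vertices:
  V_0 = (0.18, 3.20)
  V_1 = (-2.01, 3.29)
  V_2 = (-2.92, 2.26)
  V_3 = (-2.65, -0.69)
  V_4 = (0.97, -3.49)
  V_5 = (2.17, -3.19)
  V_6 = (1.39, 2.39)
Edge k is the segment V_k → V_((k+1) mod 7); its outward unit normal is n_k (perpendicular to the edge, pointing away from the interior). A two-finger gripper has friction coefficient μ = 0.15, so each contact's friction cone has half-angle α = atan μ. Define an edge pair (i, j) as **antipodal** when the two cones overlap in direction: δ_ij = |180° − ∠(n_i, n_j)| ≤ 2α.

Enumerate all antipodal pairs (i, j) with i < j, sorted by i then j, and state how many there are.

α = atan 0.15 = 8.53°;  2α = 17.06°
n_0 = (+0.0411, +0.9992)
n_1 = (-0.7494, +0.6621)
n_2 = (-0.9958, -0.0911)
n_3 = (-0.6118, -0.7910)
n_4 = (+0.2425, -0.9701)
n_5 = (+0.9904, +0.1384)
n_6 = (+0.5563, +0.8310)
  (0,1): δ = 129.11°  ·
  (0,2): δ = 82.42°  ·
  (0,3): δ = 35.37°  ·
  (0,4): δ = 16.39°  ✓
  (0,5): δ = 100.31°  ·
  (0,6): δ = 148.55°  ·
  (1,2): δ = 133.31°  ·
  (1,3): δ = 86.26°  ·
  (1,4): δ = 34.50°  ·
  (1,5): δ = 49.42°  ·
  (1,6): δ = 97.66°  ·
  (2,3): δ = 132.95°  ·
  (2,4): δ = 81.19°  ·
  (2,5): δ = 2.73°  ✓
  (2,6): δ = 50.97°  ·
  (3,4): δ = 128.24°  ·
  (3,5): δ = 44.32°  ·
  (3,6): δ = 3.92°  ✓
  (4,5): δ = 96.08°  ·
  (4,6): δ = 47.84°  ·
  (5,6): δ = 131.76°  ·
antipodal pairs: 3

count = 3; pairs: (0,4), (2,5), (3,6)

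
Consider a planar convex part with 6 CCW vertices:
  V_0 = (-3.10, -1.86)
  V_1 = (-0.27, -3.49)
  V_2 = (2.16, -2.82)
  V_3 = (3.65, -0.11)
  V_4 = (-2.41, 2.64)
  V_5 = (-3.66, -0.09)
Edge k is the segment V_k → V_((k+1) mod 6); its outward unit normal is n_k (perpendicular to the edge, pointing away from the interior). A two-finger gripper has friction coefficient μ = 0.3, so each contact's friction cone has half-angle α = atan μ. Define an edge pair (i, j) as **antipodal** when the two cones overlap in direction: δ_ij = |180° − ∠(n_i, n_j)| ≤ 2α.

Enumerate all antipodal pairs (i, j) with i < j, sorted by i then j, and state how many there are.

α = atan 0.3 = 16.70°;  2α = 33.40°
n_0 = (-0.4991, -0.8665)
n_1 = (+0.2658, -0.9640)
n_2 = (+0.8763, -0.4818)
n_3 = (+0.4132, +0.9106)
n_4 = (-0.9092, +0.4163)
n_5 = (-0.9534, -0.3016)
  (0,1): δ = 134.64°  ·
  (0,2): δ = 88.86°  ·
  (0,3): δ = 5.53°  ✓
  (0,4): δ = 95.34°  ·
  (0,5): δ = 137.50°  ·
  (1,2): δ = 134.22°  ·
  (1,3): δ = 39.82°  ·
  (1,4): δ = 49.98°  ·
  (1,5): δ = 92.14°  ·
  (2,3): δ = 85.61°  ·
  (2,4): δ = 4.20°  ✓
  (2,5): δ = 46.36°  ·
  (3,4): δ = 90.19°  ·
  (3,5): δ = 48.04°  ·
  (4,5): δ = 137.84°  ·
antipodal pairs: 2

count = 2; pairs: (0,3), (2,4)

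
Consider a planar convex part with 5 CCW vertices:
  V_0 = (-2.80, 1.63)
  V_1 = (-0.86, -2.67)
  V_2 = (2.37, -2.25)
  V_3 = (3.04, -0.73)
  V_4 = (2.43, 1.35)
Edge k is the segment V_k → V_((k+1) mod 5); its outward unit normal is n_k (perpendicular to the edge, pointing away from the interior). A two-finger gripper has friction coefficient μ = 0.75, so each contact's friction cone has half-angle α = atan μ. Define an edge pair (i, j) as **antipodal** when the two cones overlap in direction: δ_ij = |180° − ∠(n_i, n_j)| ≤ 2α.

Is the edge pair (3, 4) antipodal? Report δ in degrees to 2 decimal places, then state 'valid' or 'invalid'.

δ = 109.41°, invalid

α = atan 0.75 = 36.87°;  2α = 73.74°
edge 3: e_3 = (-0.61, +2.08);  n_3 = (+0.9596, +0.2814)
edge 4: e_4 = (-5.23, +0.28);  n_4 = (+0.0535, +0.9986)
∠(n_3, n_4) = 70.59°
δ = |180° − 70.59°| = 109.41°
109.41° > 2α = 73.74°  →  invalid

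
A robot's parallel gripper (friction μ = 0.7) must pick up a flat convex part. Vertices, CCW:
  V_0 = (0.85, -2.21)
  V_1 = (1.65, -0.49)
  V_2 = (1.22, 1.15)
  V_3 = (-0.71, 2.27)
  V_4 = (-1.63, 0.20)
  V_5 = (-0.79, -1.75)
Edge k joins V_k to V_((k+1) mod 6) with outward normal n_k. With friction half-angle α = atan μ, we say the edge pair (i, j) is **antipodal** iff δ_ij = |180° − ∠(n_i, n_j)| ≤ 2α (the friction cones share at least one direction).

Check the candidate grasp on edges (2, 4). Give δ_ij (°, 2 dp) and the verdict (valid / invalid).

δ = 36.57°, valid

α = atan 0.7 = 34.99°;  2α = 69.98°
edge 2: e_2 = (-1.93, +1.12);  n_2 = (+0.5019, +0.8649)
edge 4: e_4 = (+0.84, -1.95);  n_4 = (-0.9184, -0.3956)
∠(n_2, n_4) = 143.43°
δ = |180° − 143.43°| = 36.57°
36.57° ≤ 2α = 69.98°  →  valid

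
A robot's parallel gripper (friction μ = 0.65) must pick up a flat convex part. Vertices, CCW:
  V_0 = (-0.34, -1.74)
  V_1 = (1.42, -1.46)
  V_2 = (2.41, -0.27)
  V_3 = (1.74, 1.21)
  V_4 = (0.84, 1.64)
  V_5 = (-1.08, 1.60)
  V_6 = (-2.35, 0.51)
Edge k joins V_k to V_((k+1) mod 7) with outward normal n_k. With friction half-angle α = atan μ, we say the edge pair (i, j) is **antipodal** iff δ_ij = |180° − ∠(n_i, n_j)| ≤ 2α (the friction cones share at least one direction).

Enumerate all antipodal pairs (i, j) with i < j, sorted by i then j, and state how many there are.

α = atan 0.65 = 33.02°;  2α = 66.05°
n_0 = (+0.1571, -0.9876)
n_1 = (+0.7688, -0.6395)
n_2 = (+0.9110, +0.4124)
n_3 = (+0.4311, +0.9023)
n_4 = (-0.0208, +0.9998)
n_5 = (-0.6513, +0.7588)
n_6 = (-0.7458, -0.6662)
  (0,1): δ = 138.80°  ·
  (0,2): δ = 74.68°  ·
  (0,3): δ = 34.58°  ✓
  (0,4): δ = 7.85°  ✓
  (0,5): δ = 31.60°  ✓
  (0,6): δ = 122.74°  ·
  (1,2): δ = 115.89°  ·
  (1,3): δ = 75.78°  ·
  (1,4): δ = 49.05°  ✓
  (1,5): δ = 9.60°  ✓
  (1,6): δ = 81.53°  ·
  (2,3): δ = 139.89°  ·
  (2,4): δ = 113.16°  ·
  (2,5): δ = 73.72°  ·
  (2,6): δ = 17.42°  ✓
  (3,4): δ = 153.27°  ·
  (3,5): δ = 113.82°  ·
  (3,6): δ = 22.69°  ✓
  (4,5): δ = 140.56°  ·
  (4,6): δ = 49.42°  ✓
  (5,6): δ = 88.86°  ·
antipodal pairs: 8

count = 8; pairs: (0,3), (0,4), (0,5), (1,4), (1,5), (2,6), (3,6), (4,6)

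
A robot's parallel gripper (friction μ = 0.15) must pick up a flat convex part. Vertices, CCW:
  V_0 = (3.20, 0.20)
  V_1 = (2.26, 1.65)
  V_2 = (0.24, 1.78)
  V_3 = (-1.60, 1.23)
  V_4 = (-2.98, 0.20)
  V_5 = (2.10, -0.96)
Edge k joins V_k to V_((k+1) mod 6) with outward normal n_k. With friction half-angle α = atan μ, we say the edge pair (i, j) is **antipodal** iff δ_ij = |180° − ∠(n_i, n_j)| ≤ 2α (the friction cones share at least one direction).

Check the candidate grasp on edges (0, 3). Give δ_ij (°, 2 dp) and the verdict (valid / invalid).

δ = 86.22°, invalid

α = atan 0.15 = 8.53°;  2α = 17.06°
edge 0: e_0 = (-0.94, +1.45);  n_0 = (+0.8391, +0.5440)
edge 3: e_3 = (-1.38, -1.03);  n_3 = (-0.5981, +0.8014)
∠(n_0, n_3) = 93.78°
δ = |180° − 93.78°| = 86.22°
86.22° > 2α = 17.06°  →  invalid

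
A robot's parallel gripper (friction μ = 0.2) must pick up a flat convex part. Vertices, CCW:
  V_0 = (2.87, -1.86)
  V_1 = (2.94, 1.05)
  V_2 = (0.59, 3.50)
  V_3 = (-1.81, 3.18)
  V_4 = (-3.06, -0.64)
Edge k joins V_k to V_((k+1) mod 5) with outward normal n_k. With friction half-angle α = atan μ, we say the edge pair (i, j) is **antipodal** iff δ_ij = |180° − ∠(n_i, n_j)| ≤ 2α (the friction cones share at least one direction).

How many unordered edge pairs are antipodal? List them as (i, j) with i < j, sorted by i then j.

α = atan 0.2 = 11.31°;  2α = 22.62°
n_0 = (+0.9997, -0.0240)
n_1 = (+0.7217, +0.6922)
n_2 = (-0.1322, +0.9912)
n_3 = (-0.9504, +0.3110)
n_4 = (-0.2015, -0.9795)
  (0,1): δ = 134.82°  ·
  (0,2): δ = 81.03°  ·
  (0,3): δ = 16.74°  ✓
  (0,4): δ = 79.75°  ·
  (1,2): δ = 126.21°  ·
  (1,3): δ = 61.93°  ·
  (1,4): δ = 34.57°  ·
  (2,3): δ = 115.71°  ·
  (2,4): δ = 19.22°  ✓
  (3,4): δ = 83.51°  ·
antipodal pairs: 2

count = 2; pairs: (0,3), (2,4)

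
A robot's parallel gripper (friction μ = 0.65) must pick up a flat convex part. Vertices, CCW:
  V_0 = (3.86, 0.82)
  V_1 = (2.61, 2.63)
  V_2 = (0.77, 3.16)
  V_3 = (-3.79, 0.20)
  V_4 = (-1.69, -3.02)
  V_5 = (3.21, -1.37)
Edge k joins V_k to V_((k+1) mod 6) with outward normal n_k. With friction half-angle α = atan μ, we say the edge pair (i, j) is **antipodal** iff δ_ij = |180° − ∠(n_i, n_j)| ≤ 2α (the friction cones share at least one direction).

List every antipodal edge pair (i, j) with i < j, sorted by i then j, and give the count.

α = atan 0.65 = 33.02°;  2α = 66.05°
n_0 = (+0.8228, +0.5683)
n_1 = (+0.2768, +0.9609)
n_2 = (-0.5445, +0.8388)
n_3 = (-0.8376, -0.5463)
n_4 = (+0.3191, -0.9477)
n_5 = (+0.9587, -0.2845)
  (0,1): δ = 140.70°  ·
  (0,2): δ = 91.64°  ·
  (0,3): δ = 1.52°  ✓
  (0,4): δ = 73.98°  ·
  (0,5): δ = 128.84°  ·
  (1,2): δ = 130.94°  ·
  (1,3): δ = 40.82°  ✓
  (1,4): δ = 34.68°  ✓
  (1,5): δ = 89.54°  ·
  (2,3): δ = 89.88°  ·
  (2,4): δ = 14.38°  ✓
  (2,5): δ = 40.48°  ✓
  (3,4): δ = 104.50°  ·
  (3,5): δ = 49.64°  ✓
  (4,5): δ = 125.14°  ·
antipodal pairs: 6

count = 6; pairs: (0,3), (1,3), (1,4), (2,4), (2,5), (3,5)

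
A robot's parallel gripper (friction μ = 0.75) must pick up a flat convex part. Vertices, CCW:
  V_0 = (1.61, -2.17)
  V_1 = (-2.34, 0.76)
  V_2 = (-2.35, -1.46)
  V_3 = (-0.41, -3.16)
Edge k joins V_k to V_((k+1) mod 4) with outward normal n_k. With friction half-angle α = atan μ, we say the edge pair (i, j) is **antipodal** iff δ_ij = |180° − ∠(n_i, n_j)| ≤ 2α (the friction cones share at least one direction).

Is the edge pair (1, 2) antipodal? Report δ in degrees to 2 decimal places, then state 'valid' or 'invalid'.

α = atan 0.75 = 36.87°;  2α = 73.74°
edge 1: e_1 = (-0.01, -2.22);  n_1 = (-1.0000, +0.0045)
edge 2: e_2 = (+1.94, -1.70);  n_2 = (-0.6591, -0.7521)
∠(n_1, n_2) = 49.03°
δ = |180° − 49.03°| = 130.97°
130.97° > 2α = 73.74°  →  invalid

δ = 130.97°, invalid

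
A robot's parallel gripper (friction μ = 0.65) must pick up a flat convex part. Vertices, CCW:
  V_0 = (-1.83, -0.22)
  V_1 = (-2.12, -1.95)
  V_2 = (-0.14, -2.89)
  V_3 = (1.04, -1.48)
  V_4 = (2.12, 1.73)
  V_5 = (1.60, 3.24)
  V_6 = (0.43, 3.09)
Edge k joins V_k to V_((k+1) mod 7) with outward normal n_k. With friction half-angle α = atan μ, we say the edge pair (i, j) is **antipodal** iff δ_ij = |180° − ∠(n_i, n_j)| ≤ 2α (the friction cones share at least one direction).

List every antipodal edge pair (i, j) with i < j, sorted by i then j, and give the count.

count = 10; pairs: (0,2), (0,3), (0,4), (1,4), (1,5), (2,5), (2,6), (3,5), (3,6), (4,6)

α = atan 0.65 = 33.02°;  2α = 66.05°
n_0 = (-0.9862, +0.1653)
n_1 = (-0.4289, -0.9034)
n_2 = (+0.7669, -0.6418)
n_3 = (+0.9478, -0.3189)
n_4 = (+0.9455, +0.3256)
n_5 = (-0.1272, +0.9919)
n_6 = (-0.8259, +0.5639)
  (0,1): δ = 105.88°  ·
  (0,2): δ = 30.41°  ✓
  (0,3): δ = 9.08°  ✓
  (0,4): δ = 28.52°  ✓
  (0,5): δ = 106.82°  ·
  (0,6): δ = 155.19°  ·
  (1,2): δ = 104.53°  ·
  (1,3): δ = 83.20°  ·
  (1,4): δ = 45.60°  ✓
  (1,5): δ = 32.70°  ✓
  (1,6): δ = 81.07°  ·
  (2,3): δ = 158.67°  ·
  (2,4): δ = 121.07°  ·
  (2,5): δ = 42.77°  ✓
  (2,6): δ = 5.60°  ✓
  (3,4): δ = 142.40°  ·
  (3,5): δ = 64.10°  ✓
  (3,6): δ = 15.73°  ✓
  (4,5): δ = 101.70°  ·
  (4,6): δ = 53.33°  ✓
  (5,6): δ = 131.63°  ·
antipodal pairs: 10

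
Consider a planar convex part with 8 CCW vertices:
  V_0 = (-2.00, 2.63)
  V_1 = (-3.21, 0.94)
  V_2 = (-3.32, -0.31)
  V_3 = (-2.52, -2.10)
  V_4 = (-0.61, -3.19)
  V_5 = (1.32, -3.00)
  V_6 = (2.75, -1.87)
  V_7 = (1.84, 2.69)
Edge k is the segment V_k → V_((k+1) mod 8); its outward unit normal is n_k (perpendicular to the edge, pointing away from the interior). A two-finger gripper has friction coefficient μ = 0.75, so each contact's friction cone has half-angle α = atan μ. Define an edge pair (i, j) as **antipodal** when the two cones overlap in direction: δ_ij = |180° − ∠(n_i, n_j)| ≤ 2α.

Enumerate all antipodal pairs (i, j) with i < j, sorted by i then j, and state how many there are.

α = atan 0.75 = 36.87°;  2α = 73.74°
n_0 = (-0.8131, +0.5821)
n_1 = (-0.9962, +0.0877)
n_2 = (-0.9130, -0.4080)
n_3 = (-0.4956, -0.8685)
n_4 = (+0.0980, -0.9952)
n_5 = (+0.6200, -0.7846)
n_6 = (+0.9807, +0.1957)
n_7 = (-0.0156, +0.9999)
  (0,1): δ = 149.43°  ·
  (0,2): δ = 120.32°  ·
  (0,3): δ = 84.11°  ·
  (0,4): δ = 48.78°  ✓
  (0,5): δ = 16.08°  ✓
  (0,6): δ = 46.89°  ✓
  (0,7): δ = 126.50°  ·
  (1,2): δ = 150.89°  ·
  (1,3): δ = 114.68°  ·
  (1,4): δ = 79.35°  ·
  (1,5): δ = 46.65°  ✓
  (1,6): δ = 16.31°  ✓
  (1,7): δ = 95.92°  ·
  (2,3): δ = 143.79°  ·
  (2,4): δ = 108.46°  ·
  (2,5): δ = 75.77°  ·
  (2,6): δ = 12.80°  ✓
  (2,7): δ = 66.81°  ✓
  (3,4): δ = 144.67°  ·
  (3,5): δ = 111.97°  ·
  (3,6): δ = 49.00°  ✓
  (3,7): δ = 30.61°  ✓
  (4,5): δ = 147.31°  ·
  (4,6): δ = 84.34°  ·
  (4,7): δ = 4.73°  ✓
  (5,6): δ = 117.03°  ·
  (5,7): δ = 37.42°  ✓
  (6,7): δ = 100.39°  ·
antipodal pairs: 11

count = 11; pairs: (0,4), (0,5), (0,6), (1,5), (1,6), (2,6), (2,7), (3,6), (3,7), (4,7), (5,7)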